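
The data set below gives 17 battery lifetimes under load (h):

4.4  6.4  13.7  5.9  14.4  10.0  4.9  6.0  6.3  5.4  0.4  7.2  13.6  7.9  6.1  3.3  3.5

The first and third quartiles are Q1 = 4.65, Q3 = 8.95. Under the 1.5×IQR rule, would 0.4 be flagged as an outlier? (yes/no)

no

IQR = Q3 − Q1 = 8.95 − 4.65 = 4.30.
Lower fence = Q1 − 1.5·IQR = 4.65 − 6.45 = -1.80.
Upper fence = Q3 + 1.5·IQR = 8.95 + 6.45 = 15.40.
0.4 lies within [-1.80, 15.40].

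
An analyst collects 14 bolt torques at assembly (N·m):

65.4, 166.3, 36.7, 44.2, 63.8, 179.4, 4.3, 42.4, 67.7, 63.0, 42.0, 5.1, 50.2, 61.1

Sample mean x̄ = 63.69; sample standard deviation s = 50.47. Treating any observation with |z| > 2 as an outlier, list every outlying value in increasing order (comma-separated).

166.3, 179.4

Cutoffs at x̄ ± 2s: 63.69 ± 2·50.47 = [-37.25, 164.63].
166.3: z = 2.03, |z| > 2 → outlier.
179.4: z = 2.29, |z| > 2 → outlier.
Every other value lies within [-37.25, 164.63].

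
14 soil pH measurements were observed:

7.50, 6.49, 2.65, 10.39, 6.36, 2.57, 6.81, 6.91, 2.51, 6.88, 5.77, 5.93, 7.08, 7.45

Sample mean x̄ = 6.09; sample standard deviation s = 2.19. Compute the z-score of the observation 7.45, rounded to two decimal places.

0.62

z = (7.45 − 6.09) / 2.19 = 0.62.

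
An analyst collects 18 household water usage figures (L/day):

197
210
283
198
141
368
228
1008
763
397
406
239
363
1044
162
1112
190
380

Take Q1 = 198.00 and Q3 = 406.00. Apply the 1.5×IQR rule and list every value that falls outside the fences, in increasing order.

763, 1008, 1044, 1112

IQR = Q3 − Q1 = 406.00 − 198.00 = 208.00.
Lower fence = Q1 − 1.5·IQR = 198.00 − 312.00 = -114.00.
Upper fence = Q3 + 1.5·IQR = 406.00 + 312.00 = 718.00.
763 > 718.00 → outlier.
1008 > 718.00 → outlier.
1044 > 718.00 → outlier.
1112 > 718.00 → outlier.
All remaining values lie within [-114.00, 718.00].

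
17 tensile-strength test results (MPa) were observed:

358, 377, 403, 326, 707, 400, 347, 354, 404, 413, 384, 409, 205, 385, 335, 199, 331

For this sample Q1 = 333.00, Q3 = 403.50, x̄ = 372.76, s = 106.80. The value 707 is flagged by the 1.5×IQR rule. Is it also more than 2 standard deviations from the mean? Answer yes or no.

yes

z = (707 − 372.76) / 106.80 = 3.13.
|z| = 3.13 > 2.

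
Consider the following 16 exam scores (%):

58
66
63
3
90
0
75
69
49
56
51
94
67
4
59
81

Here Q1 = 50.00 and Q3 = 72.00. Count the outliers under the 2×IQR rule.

IQR = 22.00; fences at 50.00 − 44.00 = 6.00 and 72.00 + 44.00 = 116.00.
Outside the cutoffs: 0, 3, 4.

3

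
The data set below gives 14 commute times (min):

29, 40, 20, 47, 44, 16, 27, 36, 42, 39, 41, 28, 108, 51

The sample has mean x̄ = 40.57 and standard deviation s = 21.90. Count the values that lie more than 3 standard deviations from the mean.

1

Cutoffs: x̄ ± 3s = [-25.13, 106.27].
Outside the cutoffs: 108.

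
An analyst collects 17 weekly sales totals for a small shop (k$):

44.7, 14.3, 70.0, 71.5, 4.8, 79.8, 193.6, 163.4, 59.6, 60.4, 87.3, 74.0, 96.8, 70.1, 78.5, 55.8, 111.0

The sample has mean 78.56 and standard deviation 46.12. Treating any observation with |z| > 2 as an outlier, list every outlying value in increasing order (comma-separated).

Cutoffs at x̄ ± 2s: 78.56 ± 2·46.12 = [-13.68, 170.80].
193.6: z = 2.49, |z| > 2 → outlier.
Every other value lies within [-13.68, 170.80].

193.6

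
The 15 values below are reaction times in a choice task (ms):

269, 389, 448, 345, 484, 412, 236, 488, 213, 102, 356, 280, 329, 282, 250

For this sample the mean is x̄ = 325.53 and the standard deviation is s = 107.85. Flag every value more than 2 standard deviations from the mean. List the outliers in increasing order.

Cutoffs at x̄ ± 2s: 325.53 ± 2·107.85 = [109.83, 541.23].
102: z = -2.07, |z| > 2 → outlier.
Every other value lies within [109.83, 541.23].

102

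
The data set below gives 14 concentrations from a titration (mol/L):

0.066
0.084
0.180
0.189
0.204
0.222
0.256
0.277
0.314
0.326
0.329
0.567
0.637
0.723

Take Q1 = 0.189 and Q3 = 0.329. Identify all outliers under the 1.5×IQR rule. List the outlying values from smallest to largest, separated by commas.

0.567, 0.637, 0.723

IQR = Q3 − Q1 = 0.329 − 0.189 = 0.140.
Lower fence = Q1 − 1.5·IQR = 0.189 − 0.210 = -0.021.
Upper fence = Q3 + 1.5·IQR = 0.329 + 0.210 = 0.539.
0.567 > 0.539 → outlier.
0.637 > 0.539 → outlier.
0.723 > 0.539 → outlier.
All remaining values lie within [-0.021, 0.539].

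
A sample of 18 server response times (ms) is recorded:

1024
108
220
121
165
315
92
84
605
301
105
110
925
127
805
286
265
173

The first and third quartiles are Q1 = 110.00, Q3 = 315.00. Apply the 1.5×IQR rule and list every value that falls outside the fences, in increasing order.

805, 925, 1024

IQR = Q3 − Q1 = 315.00 − 110.00 = 205.00.
Lower fence = Q1 − 1.5·IQR = 110.00 − 307.50 = -197.50.
Upper fence = Q3 + 1.5·IQR = 315.00 + 307.50 = 622.50.
805 > 622.50 → outlier.
925 > 622.50 → outlier.
1024 > 622.50 → outlier.
All remaining values lie within [-197.50, 622.50].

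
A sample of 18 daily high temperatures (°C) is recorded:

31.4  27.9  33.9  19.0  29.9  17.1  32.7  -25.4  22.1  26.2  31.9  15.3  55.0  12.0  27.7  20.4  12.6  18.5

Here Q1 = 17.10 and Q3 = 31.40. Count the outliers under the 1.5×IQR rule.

IQR = 14.30; fences at 17.10 − 21.45 = -4.35 and 31.40 + 21.45 = 52.85.
Outside the cutoffs: -25.4, 55.0.

2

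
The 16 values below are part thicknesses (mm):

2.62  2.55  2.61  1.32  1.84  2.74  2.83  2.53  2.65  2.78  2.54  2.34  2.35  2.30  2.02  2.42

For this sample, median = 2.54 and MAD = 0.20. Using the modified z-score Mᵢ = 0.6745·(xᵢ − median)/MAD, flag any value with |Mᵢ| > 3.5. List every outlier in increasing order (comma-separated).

1.32

|Mᵢ| > 3.5 ⇔ |xᵢ − 2.54| > 3.5·0.20/0.6745 = 1.04.
So outliers lie outside [1.50, 3.58].
1.32: M = -4.11 → outlier.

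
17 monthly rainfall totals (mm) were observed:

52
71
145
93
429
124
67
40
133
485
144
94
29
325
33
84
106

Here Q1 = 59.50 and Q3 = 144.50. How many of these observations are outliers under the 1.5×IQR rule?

3

IQR = 85.00; fences at 59.50 − 127.50 = -68.00 and 144.50 + 127.50 = 272.00.
Outside the cutoffs: 325, 429, 485.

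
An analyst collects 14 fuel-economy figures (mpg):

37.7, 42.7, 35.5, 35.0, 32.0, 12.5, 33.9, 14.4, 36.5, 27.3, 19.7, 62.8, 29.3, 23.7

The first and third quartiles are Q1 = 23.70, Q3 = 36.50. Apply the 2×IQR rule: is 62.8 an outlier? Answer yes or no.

yes

IQR = Q3 − Q1 = 36.50 − 23.70 = 12.80.
Lower fence = Q1 − 2·IQR = 23.70 − 25.60 = -1.90.
Upper fence = Q3 + 2·IQR = 36.50 + 25.60 = 62.10.
62.8 lies above the upper fence.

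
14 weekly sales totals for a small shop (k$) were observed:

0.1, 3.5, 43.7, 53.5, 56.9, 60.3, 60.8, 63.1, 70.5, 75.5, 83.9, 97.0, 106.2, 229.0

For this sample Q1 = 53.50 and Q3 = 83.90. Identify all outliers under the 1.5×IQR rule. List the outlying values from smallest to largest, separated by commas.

IQR = Q3 − Q1 = 83.90 − 53.50 = 30.40.
Lower fence = Q1 − 1.5·IQR = 53.50 − 45.60 = 7.90.
Upper fence = Q3 + 1.5·IQR = 83.90 + 45.60 = 129.50.
0.1 < 7.90 → outlier.
3.5 < 7.90 → outlier.
229.0 > 129.50 → outlier.
All remaining values lie within [7.90, 129.50].

0.1, 3.5, 229.0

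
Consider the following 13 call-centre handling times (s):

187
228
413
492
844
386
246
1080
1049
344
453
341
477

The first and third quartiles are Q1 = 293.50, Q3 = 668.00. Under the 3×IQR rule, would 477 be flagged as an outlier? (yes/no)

IQR = Q3 − Q1 = 668.00 − 293.50 = 374.50.
Lower fence = Q1 − 3·IQR = 293.50 − 1123.50 = -830.00.
Upper fence = Q3 + 3·IQR = 668.00 + 1123.50 = 1791.50.
477 lies within [-830.00, 1791.50].

no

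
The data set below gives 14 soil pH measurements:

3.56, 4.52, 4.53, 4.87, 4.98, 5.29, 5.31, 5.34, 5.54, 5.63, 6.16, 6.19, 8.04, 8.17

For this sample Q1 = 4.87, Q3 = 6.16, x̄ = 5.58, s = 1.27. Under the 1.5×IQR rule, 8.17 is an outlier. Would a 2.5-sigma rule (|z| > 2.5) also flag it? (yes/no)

no

z = (8.17 − 5.58) / 1.27 = 2.04.
|z| = 2.04 ≤ 2.5.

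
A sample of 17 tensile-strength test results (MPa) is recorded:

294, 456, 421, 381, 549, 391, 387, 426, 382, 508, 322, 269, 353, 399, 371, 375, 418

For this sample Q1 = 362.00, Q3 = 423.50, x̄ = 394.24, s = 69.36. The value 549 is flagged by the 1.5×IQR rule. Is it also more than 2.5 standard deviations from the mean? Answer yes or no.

no

z = (549 − 394.24) / 69.36 = 2.23.
|z| = 2.23 ≤ 2.5.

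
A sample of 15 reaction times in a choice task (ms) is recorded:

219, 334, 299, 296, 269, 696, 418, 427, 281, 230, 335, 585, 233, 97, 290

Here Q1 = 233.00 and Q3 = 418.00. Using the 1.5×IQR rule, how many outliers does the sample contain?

1

IQR = 185.00; fences at 233.00 − 277.50 = -44.50 and 418.00 + 277.50 = 695.50.
Outside the cutoffs: 696.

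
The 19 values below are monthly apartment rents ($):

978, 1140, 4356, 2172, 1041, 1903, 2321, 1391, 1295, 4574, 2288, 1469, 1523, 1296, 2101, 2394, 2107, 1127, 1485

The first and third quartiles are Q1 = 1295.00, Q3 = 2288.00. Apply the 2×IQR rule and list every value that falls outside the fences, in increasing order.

4356, 4574

IQR = Q3 − Q1 = 2288.00 − 1295.00 = 993.00.
Lower fence = Q1 − 2·IQR = 1295.00 − 1986.00 = -691.00.
Upper fence = Q3 + 2·IQR = 2288.00 + 1986.00 = 4274.00.
4356 > 4274.00 → outlier.
4574 > 4274.00 → outlier.
All remaining values lie within [-691.00, 4274.00].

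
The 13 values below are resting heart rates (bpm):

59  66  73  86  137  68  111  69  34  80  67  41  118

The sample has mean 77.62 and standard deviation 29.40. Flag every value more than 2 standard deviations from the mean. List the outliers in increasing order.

Cutoffs at x̄ ± 2s: 77.62 ± 2·29.40 = [18.82, 136.42].
137: z = 2.02, |z| > 2 → outlier.
Every other value lies within [18.82, 136.42].

137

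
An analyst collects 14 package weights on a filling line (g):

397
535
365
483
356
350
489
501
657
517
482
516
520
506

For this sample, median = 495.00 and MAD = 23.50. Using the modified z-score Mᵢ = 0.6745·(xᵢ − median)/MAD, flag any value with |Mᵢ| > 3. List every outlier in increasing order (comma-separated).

350, 356, 365, 657

|Mᵢ| > 3 ⇔ |xᵢ − 495.00| > 3·23.50/0.6745 = 104.52.
So outliers lie outside [390.48, 599.52].
350: M = -4.16 → outlier.
356: M = -3.99 → outlier.
365: M = -3.73 → outlier.
657: M = 4.65 → outlier.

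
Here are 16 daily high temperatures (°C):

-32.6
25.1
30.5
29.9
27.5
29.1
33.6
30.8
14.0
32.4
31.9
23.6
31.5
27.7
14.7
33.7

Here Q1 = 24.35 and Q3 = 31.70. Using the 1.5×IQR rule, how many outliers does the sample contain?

IQR = 7.35; fences at 24.35 − 11.025 = 13.325 and 31.70 + 11.025 = 42.725.
Outside the cutoffs: -32.6.

1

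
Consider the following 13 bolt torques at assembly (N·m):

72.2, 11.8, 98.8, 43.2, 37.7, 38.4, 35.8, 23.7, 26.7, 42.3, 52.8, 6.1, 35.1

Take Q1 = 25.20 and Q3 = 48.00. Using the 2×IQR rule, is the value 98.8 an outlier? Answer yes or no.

yes

IQR = Q3 − Q1 = 48.00 − 25.20 = 22.80.
Lower fence = Q1 − 2·IQR = 25.20 − 45.60 = -20.40.
Upper fence = Q3 + 2·IQR = 48.00 + 45.60 = 93.60.
98.8 lies above the upper fence.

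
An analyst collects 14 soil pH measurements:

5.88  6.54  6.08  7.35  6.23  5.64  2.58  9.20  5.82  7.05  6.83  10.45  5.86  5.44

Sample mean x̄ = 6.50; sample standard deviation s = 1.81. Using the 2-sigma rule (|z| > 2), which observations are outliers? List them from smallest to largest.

Cutoffs at x̄ ± 2s: 6.50 ± 2·1.81 = [2.88, 10.12].
2.58: z = -2.17, |z| > 2 → outlier.
10.45: z = 2.18, |z| > 2 → outlier.
Every other value lies within [2.88, 10.12].

2.58, 10.45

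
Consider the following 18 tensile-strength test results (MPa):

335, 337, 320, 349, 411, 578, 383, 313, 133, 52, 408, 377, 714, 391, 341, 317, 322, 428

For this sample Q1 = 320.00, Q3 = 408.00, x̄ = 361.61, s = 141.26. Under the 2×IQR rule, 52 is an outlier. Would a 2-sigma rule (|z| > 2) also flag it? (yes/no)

z = (52 − 361.61) / 141.26 = -2.19.
|z| = 2.19 > 2.

yes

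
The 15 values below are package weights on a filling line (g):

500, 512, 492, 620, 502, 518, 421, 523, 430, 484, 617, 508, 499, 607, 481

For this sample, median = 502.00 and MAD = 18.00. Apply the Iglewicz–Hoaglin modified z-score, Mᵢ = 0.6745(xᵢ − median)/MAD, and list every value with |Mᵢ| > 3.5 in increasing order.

607, 617, 620

|Mᵢ| > 3.5 ⇔ |xᵢ − 502.00| > 3.5·18.00/0.6745 = 93.40.
So outliers lie outside [408.60, 595.40].
607: M = 3.93 → outlier.
617: M = 4.31 → outlier.
620: M = 4.42 → outlier.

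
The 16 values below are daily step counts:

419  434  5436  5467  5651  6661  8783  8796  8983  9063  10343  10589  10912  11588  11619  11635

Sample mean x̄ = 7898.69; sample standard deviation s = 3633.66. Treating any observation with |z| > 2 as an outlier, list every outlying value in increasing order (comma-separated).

Cutoffs at x̄ ± 2s: 7898.69 ± 2·3633.66 = [631.37, 15166.01].
419: z = -2.06, |z| > 2 → outlier.
434: z = -2.05, |z| > 2 → outlier.
Every other value lies within [631.37, 15166.01].

419, 434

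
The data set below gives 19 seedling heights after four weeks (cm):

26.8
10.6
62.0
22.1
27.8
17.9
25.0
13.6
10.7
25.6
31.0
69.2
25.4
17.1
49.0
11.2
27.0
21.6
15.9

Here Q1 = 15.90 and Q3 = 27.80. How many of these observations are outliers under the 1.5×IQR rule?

3

IQR = 11.90; fences at 15.90 − 17.85 = -1.95 and 27.80 + 17.85 = 45.65.
Outside the cutoffs: 49.0, 62.0, 69.2.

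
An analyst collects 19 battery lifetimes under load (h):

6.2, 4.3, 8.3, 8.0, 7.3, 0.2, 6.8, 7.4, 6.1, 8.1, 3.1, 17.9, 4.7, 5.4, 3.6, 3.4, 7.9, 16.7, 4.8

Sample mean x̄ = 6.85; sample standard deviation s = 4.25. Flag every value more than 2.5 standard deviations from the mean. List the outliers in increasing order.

17.9

Cutoffs at x̄ ± 2.5s: 6.85 ± 2.5·4.25 = [-3.775, 17.475].
17.9: z = 2.60, |z| > 2.5 → outlier.
Every other value lies within [-3.775, 17.475].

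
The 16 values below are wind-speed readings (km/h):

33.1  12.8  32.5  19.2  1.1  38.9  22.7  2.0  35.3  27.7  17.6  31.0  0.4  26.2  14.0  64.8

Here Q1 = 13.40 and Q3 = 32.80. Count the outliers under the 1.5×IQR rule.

1

IQR = 19.40; fences at 13.40 − 29.10 = -15.70 and 32.80 + 29.10 = 61.90.
Outside the cutoffs: 64.8.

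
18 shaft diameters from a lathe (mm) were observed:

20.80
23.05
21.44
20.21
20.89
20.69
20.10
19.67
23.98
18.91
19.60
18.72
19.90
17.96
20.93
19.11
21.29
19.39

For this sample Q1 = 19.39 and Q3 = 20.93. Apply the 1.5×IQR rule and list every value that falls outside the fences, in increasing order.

IQR = Q3 − Q1 = 20.93 − 19.39 = 1.54.
Lower fence = Q1 − 1.5·IQR = 19.39 − 2.31 = 17.08.
Upper fence = Q3 + 1.5·IQR = 20.93 + 2.31 = 23.24.
23.98 > 23.24 → outlier.
All remaining values lie within [17.08, 23.24].

23.98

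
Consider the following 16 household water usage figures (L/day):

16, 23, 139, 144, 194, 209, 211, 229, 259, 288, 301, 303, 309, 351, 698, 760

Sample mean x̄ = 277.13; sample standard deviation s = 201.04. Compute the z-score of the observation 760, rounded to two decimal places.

2.40

z = (760 − 277.13) / 201.04 = 2.40.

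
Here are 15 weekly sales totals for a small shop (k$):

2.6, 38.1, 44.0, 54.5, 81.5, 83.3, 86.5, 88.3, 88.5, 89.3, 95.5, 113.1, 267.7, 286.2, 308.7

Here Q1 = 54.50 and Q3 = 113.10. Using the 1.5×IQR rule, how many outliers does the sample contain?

3

IQR = 58.60; fences at 54.50 − 87.90 = -33.40 and 113.10 + 87.90 = 201.00.
Outside the cutoffs: 267.7, 286.2, 308.7.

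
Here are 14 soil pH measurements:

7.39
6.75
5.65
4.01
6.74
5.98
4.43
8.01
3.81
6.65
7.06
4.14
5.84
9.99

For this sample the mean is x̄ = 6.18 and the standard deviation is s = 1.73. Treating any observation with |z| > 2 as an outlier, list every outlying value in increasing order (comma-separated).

Cutoffs at x̄ ± 2s: 6.18 ± 2·1.73 = [2.72, 9.64].
9.99: z = 2.20, |z| > 2 → outlier.
Every other value lies within [2.72, 9.64].

9.99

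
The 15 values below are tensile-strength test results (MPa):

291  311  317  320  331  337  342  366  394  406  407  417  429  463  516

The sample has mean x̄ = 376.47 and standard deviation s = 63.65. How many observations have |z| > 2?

1

Cutoffs: x̄ ± 2s = [249.17, 503.77].
Outside the cutoffs: 516.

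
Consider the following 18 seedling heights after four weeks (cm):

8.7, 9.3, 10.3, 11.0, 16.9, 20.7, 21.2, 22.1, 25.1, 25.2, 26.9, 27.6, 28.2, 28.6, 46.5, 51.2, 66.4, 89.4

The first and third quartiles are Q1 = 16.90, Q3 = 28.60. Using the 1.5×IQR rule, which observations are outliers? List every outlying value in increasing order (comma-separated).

46.5, 51.2, 66.4, 89.4

IQR = Q3 − Q1 = 28.60 − 16.90 = 11.70.
Lower fence = Q1 − 1.5·IQR = 16.90 − 17.55 = -0.65.
Upper fence = Q3 + 1.5·IQR = 28.60 + 17.55 = 46.15.
46.5 > 46.15 → outlier.
51.2 > 46.15 → outlier.
66.4 > 46.15 → outlier.
89.4 > 46.15 → outlier.
All remaining values lie within [-0.65, 46.15].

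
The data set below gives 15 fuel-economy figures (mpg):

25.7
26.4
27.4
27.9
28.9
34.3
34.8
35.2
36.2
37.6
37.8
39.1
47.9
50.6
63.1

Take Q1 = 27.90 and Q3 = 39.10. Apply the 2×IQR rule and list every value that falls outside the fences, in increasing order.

63.1

IQR = Q3 − Q1 = 39.10 − 27.90 = 11.20.
Lower fence = Q1 − 2·IQR = 27.90 − 22.40 = 5.50.
Upper fence = Q3 + 2·IQR = 39.10 + 22.40 = 61.50.
63.1 > 61.50 → outlier.
All remaining values lie within [5.50, 61.50].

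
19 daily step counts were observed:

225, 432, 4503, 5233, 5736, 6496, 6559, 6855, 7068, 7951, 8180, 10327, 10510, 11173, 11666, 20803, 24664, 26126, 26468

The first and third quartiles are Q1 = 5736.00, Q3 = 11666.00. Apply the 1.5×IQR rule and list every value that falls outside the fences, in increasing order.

20803, 24664, 26126, 26468

IQR = Q3 − Q1 = 11666.00 − 5736.00 = 5930.00.
Lower fence = Q1 − 1.5·IQR = 5736.00 − 8895.00 = -3159.00.
Upper fence = Q3 + 1.5·IQR = 11666.00 + 8895.00 = 20561.00.
20803 > 20561.00 → outlier.
24664 > 20561.00 → outlier.
26126 > 20561.00 → outlier.
26468 > 20561.00 → outlier.
All remaining values lie within [-3159.00, 20561.00].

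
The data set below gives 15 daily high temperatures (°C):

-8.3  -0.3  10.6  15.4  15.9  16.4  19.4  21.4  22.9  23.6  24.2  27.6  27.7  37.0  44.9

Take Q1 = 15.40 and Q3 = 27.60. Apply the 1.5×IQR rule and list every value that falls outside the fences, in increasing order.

IQR = Q3 − Q1 = 27.60 − 15.40 = 12.20.
Lower fence = Q1 − 1.5·IQR = 15.40 − 18.30 = -2.90.
Upper fence = Q3 + 1.5·IQR = 27.60 + 18.30 = 45.90.
-8.3 < -2.90 → outlier.
All remaining values lie within [-2.90, 45.90].

-8.3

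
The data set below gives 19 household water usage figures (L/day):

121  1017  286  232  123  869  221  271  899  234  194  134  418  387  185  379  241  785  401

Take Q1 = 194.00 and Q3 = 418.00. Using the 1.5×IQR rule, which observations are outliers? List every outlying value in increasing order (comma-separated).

IQR = Q3 − Q1 = 418.00 − 194.00 = 224.00.
Lower fence = Q1 − 1.5·IQR = 194.00 − 336.00 = -142.00.
Upper fence = Q3 + 1.5·IQR = 418.00 + 336.00 = 754.00.
785 > 754.00 → outlier.
869 > 754.00 → outlier.
899 > 754.00 → outlier.
1017 > 754.00 → outlier.
All remaining values lie within [-142.00, 754.00].

785, 869, 899, 1017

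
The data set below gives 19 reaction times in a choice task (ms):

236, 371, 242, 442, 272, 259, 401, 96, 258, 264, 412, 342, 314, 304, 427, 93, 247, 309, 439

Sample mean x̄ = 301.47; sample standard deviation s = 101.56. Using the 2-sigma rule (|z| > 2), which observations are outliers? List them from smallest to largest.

Cutoffs at x̄ ± 2s: 301.47 ± 2·101.56 = [98.35, 504.59].
93: z = -2.05, |z| > 2 → outlier.
96: z = -2.02, |z| > 2 → outlier.
Every other value lies within [98.35, 504.59].

93, 96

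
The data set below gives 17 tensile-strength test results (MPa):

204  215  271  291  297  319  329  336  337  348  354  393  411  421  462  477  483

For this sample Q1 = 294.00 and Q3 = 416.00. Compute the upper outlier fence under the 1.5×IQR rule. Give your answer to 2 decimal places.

599.00

IQR = Q3 − Q1 = 416.00 − 294.00 = 122.00.
Lower fence = Q1 − 1.5·IQR = 294.00 − 183.00 = 111.00.
Upper fence = Q3 + 1.5·IQR = 416.00 + 183.00 = 599.00.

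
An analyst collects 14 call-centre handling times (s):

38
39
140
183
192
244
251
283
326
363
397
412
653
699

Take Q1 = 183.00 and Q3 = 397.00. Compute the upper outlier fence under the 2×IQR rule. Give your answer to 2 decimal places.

IQR = Q3 − Q1 = 397.00 − 183.00 = 214.00.
Lower fence = Q1 − 2·IQR = 183.00 − 428.00 = -245.00.
Upper fence = Q3 + 2·IQR = 397.00 + 428.00 = 825.00.

825.00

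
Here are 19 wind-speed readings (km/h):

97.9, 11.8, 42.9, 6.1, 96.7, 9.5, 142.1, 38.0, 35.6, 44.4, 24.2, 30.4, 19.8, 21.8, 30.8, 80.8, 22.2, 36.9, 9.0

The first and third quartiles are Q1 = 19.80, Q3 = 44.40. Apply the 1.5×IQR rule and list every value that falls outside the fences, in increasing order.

96.7, 97.9, 142.1

IQR = Q3 − Q1 = 44.40 − 19.80 = 24.60.
Lower fence = Q1 − 1.5·IQR = 19.80 − 36.90 = -17.10.
Upper fence = Q3 + 1.5·IQR = 44.40 + 36.90 = 81.30.
96.7 > 81.30 → outlier.
97.9 > 81.30 → outlier.
142.1 > 81.30 → outlier.
All remaining values lie within [-17.10, 81.30].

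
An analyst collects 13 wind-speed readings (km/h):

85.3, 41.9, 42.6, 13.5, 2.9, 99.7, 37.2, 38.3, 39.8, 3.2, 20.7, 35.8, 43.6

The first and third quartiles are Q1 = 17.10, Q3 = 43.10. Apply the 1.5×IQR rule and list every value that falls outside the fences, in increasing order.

IQR = Q3 − Q1 = 43.10 − 17.10 = 26.00.
Lower fence = Q1 − 1.5·IQR = 17.10 − 39.00 = -21.90.
Upper fence = Q3 + 1.5·IQR = 43.10 + 39.00 = 82.10.
85.3 > 82.10 → outlier.
99.7 > 82.10 → outlier.
All remaining values lie within [-21.90, 82.10].

85.3, 99.7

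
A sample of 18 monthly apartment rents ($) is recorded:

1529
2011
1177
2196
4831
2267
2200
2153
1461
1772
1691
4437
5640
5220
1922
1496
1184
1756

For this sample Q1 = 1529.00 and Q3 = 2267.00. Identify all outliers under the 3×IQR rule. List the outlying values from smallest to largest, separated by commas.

4831, 5220, 5640

IQR = Q3 − Q1 = 2267.00 − 1529.00 = 738.00.
Lower fence = Q1 − 3·IQR = 1529.00 − 2214.00 = -685.00.
Upper fence = Q3 + 3·IQR = 2267.00 + 2214.00 = 4481.00.
4831 > 4481.00 → outlier.
5220 > 4481.00 → outlier.
5640 > 4481.00 → outlier.
All remaining values lie within [-685.00, 4481.00].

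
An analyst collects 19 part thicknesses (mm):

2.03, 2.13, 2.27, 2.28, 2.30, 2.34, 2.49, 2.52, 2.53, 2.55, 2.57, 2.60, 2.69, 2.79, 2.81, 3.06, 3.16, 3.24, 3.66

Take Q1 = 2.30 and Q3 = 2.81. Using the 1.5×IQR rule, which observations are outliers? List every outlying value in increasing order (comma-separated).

IQR = Q3 − Q1 = 2.81 − 2.30 = 0.51.
Lower fence = Q1 − 1.5·IQR = 2.30 − 0.765 = 1.535.
Upper fence = Q3 + 1.5·IQR = 2.81 + 0.765 = 3.575.
3.66 > 3.575 → outlier.
All remaining values lie within [1.535, 3.575].

3.66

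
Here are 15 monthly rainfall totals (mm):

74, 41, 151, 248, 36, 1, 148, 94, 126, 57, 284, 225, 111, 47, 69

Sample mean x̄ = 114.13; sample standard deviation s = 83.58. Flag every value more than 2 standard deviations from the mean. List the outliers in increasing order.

284

Cutoffs at x̄ ± 2s: 114.13 ± 2·83.58 = [-53.03, 281.29].
284: z = 2.03, |z| > 2 → outlier.
Every other value lies within [-53.03, 281.29].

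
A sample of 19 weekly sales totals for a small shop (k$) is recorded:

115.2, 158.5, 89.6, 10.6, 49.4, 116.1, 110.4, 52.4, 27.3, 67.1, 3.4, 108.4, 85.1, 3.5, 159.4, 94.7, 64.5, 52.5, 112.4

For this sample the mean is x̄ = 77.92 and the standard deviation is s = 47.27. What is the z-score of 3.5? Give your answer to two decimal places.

-1.57

z = (3.5 − 77.92) / 47.27 = -1.57.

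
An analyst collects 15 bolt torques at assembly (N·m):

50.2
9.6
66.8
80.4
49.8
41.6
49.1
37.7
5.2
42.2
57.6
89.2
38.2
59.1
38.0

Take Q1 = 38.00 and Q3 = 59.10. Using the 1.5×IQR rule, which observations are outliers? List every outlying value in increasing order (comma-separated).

5.2

IQR = Q3 − Q1 = 59.10 − 38.00 = 21.10.
Lower fence = Q1 − 1.5·IQR = 38.00 − 31.65 = 6.35.
Upper fence = Q3 + 1.5·IQR = 59.10 + 31.65 = 90.75.
5.2 < 6.35 → outlier.
All remaining values lie within [6.35, 90.75].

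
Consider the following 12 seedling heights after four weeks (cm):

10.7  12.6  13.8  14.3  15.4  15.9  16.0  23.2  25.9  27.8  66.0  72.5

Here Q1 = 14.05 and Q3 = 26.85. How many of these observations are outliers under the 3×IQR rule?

2

IQR = 12.80; fences at 14.05 − 38.40 = -24.35 and 26.85 + 38.40 = 65.25.
Outside the cutoffs: 66.0, 72.5.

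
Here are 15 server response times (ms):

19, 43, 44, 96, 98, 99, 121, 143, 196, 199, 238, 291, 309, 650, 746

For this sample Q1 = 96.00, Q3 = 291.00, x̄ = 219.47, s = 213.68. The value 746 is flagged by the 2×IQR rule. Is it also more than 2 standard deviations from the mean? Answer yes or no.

z = (746 − 219.47) / 213.68 = 2.46.
|z| = 2.46 > 2.

yes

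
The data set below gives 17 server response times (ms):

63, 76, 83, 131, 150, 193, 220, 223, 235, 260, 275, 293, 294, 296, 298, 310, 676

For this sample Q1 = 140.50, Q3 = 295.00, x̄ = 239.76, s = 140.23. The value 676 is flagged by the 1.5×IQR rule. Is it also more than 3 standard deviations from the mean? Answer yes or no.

yes

z = (676 − 239.76) / 140.23 = 3.11.
|z| = 3.11 > 3.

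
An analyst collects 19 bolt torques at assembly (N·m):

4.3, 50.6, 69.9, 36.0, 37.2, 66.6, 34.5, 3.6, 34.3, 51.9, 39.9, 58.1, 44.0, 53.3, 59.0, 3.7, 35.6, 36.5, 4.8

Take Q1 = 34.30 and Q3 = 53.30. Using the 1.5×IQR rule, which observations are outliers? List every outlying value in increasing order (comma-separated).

3.6, 3.7, 4.3, 4.8

IQR = Q3 − Q1 = 53.30 − 34.30 = 19.00.
Lower fence = Q1 − 1.5·IQR = 34.30 − 28.50 = 5.80.
Upper fence = Q3 + 1.5·IQR = 53.30 + 28.50 = 81.80.
3.6 < 5.80 → outlier.
3.7 < 5.80 → outlier.
4.3 < 5.80 → outlier.
4.8 < 5.80 → outlier.
All remaining values lie within [5.80, 81.80].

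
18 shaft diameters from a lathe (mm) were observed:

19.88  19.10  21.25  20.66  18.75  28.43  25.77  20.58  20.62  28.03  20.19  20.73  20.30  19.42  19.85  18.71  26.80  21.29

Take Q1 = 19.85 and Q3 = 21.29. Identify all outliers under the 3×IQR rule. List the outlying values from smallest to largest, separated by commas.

25.77, 26.80, 28.03, 28.43

IQR = Q3 − Q1 = 21.29 − 19.85 = 1.44.
Lower fence = Q1 − 3·IQR = 19.85 − 4.32 = 15.53.
Upper fence = Q3 + 3·IQR = 21.29 + 4.32 = 25.61.
25.77 > 25.61 → outlier.
26.80 > 25.61 → outlier.
28.03 > 25.61 → outlier.
28.43 > 25.61 → outlier.
All remaining values lie within [15.53, 25.61].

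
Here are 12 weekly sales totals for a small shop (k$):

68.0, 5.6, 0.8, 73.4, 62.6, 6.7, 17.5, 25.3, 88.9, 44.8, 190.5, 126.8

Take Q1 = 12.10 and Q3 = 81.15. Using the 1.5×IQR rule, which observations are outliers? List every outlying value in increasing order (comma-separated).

190.5

IQR = Q3 − Q1 = 81.15 − 12.10 = 69.05.
Lower fence = Q1 − 1.5·IQR = 12.10 − 103.575 = -91.475.
Upper fence = Q3 + 1.5·IQR = 81.15 + 103.575 = 184.725.
190.5 > 184.725 → outlier.
All remaining values lie within [-91.475, 184.725].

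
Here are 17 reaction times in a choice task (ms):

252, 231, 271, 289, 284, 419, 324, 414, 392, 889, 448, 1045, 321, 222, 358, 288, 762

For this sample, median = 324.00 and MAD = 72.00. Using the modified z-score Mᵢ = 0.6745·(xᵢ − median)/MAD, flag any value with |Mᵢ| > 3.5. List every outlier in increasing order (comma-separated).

|Mᵢ| > 3.5 ⇔ |xᵢ − 324.00| > 3.5·72.00/0.6745 = 373.61.
So outliers lie outside [-49.61, 697.61].
762: M = 4.10 → outlier.
889: M = 5.29 → outlier.
1045: M = 6.75 → outlier.

762, 889, 1045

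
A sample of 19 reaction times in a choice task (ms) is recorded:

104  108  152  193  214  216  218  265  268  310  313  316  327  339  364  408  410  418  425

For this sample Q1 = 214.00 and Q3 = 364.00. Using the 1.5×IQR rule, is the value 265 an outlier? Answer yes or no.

no

IQR = Q3 − Q1 = 364.00 − 214.00 = 150.00.
Lower fence = Q1 − 1.5·IQR = 214.00 − 225.00 = -11.00.
Upper fence = Q3 + 1.5·IQR = 364.00 + 225.00 = 589.00.
265 lies within [-11.00, 589.00].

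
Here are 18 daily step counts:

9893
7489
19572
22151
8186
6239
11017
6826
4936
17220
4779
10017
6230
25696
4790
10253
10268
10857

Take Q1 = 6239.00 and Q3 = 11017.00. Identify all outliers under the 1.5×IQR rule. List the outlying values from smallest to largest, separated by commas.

IQR = Q3 − Q1 = 11017.00 − 6239.00 = 4778.00.
Lower fence = Q1 − 1.5·IQR = 6239.00 − 7167.00 = -928.00.
Upper fence = Q3 + 1.5·IQR = 11017.00 + 7167.00 = 18184.00.
19572 > 18184.00 → outlier.
22151 > 18184.00 → outlier.
25696 > 18184.00 → outlier.
All remaining values lie within [-928.00, 18184.00].

19572, 22151, 25696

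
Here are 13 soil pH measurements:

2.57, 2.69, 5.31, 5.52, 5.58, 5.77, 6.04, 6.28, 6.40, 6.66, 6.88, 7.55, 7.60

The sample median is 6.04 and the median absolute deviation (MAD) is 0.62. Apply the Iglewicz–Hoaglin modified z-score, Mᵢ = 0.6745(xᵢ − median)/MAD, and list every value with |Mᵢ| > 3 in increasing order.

|Mᵢ| > 3 ⇔ |xᵢ − 6.04| > 3·0.62/0.6745 = 2.76.
So outliers lie outside [3.28, 8.80].
2.57: M = -3.78 → outlier.
2.69: M = -3.64 → outlier.

2.57, 2.69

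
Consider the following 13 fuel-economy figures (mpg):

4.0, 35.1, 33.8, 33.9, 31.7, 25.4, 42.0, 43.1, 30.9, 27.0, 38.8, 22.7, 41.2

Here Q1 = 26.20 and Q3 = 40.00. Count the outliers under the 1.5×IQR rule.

IQR = 13.80; fences at 26.20 − 20.70 = 5.50 and 40.00 + 20.70 = 60.70.
Outside the cutoffs: 4.0.

1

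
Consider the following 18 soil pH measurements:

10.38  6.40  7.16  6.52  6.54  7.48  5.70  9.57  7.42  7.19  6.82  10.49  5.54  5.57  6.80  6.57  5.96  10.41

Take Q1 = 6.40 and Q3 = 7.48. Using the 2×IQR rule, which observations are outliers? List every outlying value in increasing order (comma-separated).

10.38, 10.41, 10.49

IQR = Q3 − Q1 = 7.48 − 6.40 = 1.08.
Lower fence = Q1 − 2·IQR = 6.40 − 2.16 = 4.24.
Upper fence = Q3 + 2·IQR = 7.48 + 2.16 = 9.64.
10.38 > 9.64 → outlier.
10.41 > 9.64 → outlier.
10.49 > 9.64 → outlier.
All remaining values lie within [4.24, 9.64].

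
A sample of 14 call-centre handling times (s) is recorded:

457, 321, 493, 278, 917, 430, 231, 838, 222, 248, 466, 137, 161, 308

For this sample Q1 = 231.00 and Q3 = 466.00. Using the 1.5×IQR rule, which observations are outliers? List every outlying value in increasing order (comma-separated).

838, 917

IQR = Q3 − Q1 = 466.00 − 231.00 = 235.00.
Lower fence = Q1 − 1.5·IQR = 231.00 − 352.50 = -121.50.
Upper fence = Q3 + 1.5·IQR = 466.00 + 352.50 = 818.50.
838 > 818.50 → outlier.
917 > 818.50 → outlier.
All remaining values lie within [-121.50, 818.50].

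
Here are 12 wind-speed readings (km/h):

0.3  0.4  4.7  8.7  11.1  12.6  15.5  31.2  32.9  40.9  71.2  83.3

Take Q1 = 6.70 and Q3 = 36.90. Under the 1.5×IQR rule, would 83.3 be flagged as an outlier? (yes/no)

yes

IQR = Q3 − Q1 = 36.90 − 6.70 = 30.20.
Lower fence = Q1 − 1.5·IQR = 6.70 − 45.30 = -38.60.
Upper fence = Q3 + 1.5·IQR = 36.90 + 45.30 = 82.20.
83.3 lies above the upper fence.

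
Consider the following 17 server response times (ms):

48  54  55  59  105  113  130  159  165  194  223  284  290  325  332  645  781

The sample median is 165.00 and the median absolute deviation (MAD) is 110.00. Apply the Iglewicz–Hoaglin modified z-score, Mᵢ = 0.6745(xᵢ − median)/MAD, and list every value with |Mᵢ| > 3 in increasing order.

|Mᵢ| > 3 ⇔ |xᵢ − 165.00| > 3·110.00/0.6745 = 489.25.
So outliers lie outside [-324.25, 654.25].
781: M = 3.78 → outlier.

781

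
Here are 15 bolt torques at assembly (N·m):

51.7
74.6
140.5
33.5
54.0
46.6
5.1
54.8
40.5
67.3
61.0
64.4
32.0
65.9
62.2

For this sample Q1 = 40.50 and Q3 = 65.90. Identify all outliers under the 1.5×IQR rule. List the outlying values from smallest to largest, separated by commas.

IQR = Q3 − Q1 = 65.90 − 40.50 = 25.40.
Lower fence = Q1 − 1.5·IQR = 40.50 − 38.10 = 2.40.
Upper fence = Q3 + 1.5·IQR = 65.90 + 38.10 = 104.00.
140.5 > 104.00 → outlier.
All remaining values lie within [2.40, 104.00].

140.5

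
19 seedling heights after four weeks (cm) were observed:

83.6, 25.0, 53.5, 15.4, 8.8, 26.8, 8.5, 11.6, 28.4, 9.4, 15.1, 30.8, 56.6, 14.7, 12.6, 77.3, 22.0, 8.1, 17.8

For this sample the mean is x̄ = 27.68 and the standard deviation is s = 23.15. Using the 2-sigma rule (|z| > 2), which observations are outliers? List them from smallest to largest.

77.3, 83.6

Cutoffs at x̄ ± 2s: 27.68 ± 2·23.15 = [-18.62, 73.98].
77.3: z = 2.14, |z| > 2 → outlier.
83.6: z = 2.42, |z| > 2 → outlier.
Every other value lies within [-18.62, 73.98].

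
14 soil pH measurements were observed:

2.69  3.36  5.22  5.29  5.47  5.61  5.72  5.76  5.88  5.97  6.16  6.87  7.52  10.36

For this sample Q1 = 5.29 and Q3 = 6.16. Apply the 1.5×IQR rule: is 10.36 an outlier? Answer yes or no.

IQR = Q3 − Q1 = 6.16 − 5.29 = 0.87.
Lower fence = Q1 − 1.5·IQR = 5.29 − 1.305 = 3.985.
Upper fence = Q3 + 1.5·IQR = 6.16 + 1.305 = 7.465.
10.36 lies above the upper fence.

yes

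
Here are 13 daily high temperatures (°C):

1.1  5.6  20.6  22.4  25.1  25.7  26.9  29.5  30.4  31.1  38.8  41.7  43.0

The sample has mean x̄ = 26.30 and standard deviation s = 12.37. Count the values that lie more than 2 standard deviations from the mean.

1

Cutoffs: x̄ ± 2s = [1.56, 51.04].
Outside the cutoffs: 1.1.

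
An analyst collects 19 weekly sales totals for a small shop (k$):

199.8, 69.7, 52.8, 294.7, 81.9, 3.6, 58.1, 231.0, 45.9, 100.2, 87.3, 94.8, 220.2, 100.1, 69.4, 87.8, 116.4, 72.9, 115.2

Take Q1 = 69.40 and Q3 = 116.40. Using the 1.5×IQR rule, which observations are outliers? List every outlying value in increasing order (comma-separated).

IQR = Q3 − Q1 = 116.40 − 69.40 = 47.00.
Lower fence = Q1 − 1.5·IQR = 69.40 − 70.50 = -1.10.
Upper fence = Q3 + 1.5·IQR = 116.40 + 70.50 = 186.90.
199.8 > 186.90 → outlier.
220.2 > 186.90 → outlier.
231.0 > 186.90 → outlier.
294.7 > 186.90 → outlier.
All remaining values lie within [-1.10, 186.90].

199.8, 220.2, 231.0, 294.7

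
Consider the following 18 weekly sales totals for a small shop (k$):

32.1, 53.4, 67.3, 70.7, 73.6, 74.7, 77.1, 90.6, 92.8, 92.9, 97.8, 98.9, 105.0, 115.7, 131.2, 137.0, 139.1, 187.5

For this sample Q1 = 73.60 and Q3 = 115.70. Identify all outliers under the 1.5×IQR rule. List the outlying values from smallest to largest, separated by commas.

187.5

IQR = Q3 − Q1 = 115.70 − 73.60 = 42.10.
Lower fence = Q1 − 1.5·IQR = 73.60 − 63.15 = 10.45.
Upper fence = Q3 + 1.5·IQR = 115.70 + 63.15 = 178.85.
187.5 > 178.85 → outlier.
All remaining values lie within [10.45, 178.85].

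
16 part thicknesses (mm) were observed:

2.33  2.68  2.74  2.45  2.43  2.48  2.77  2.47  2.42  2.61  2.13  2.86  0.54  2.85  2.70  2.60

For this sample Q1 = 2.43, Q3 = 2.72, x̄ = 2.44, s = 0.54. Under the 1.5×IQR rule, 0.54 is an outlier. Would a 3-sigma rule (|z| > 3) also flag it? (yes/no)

yes

z = (0.54 − 2.44) / 0.54 = -3.52.
|z| = 3.52 > 3.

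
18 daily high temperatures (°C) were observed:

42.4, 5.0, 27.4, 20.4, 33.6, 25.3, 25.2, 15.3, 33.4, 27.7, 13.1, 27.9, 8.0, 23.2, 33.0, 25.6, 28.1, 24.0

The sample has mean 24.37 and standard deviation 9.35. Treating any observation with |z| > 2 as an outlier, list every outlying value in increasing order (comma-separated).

Cutoffs at x̄ ± 2s: 24.37 ± 2·9.35 = [5.67, 43.07].
5.0: z = -2.07, |z| > 2 → outlier.
Every other value lies within [5.67, 43.07].

5.0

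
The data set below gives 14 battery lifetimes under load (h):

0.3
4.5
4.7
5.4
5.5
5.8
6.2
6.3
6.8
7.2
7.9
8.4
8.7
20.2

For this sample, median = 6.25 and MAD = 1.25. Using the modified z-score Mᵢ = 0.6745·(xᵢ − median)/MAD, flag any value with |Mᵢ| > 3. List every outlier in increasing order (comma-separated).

|Mᵢ| > 3 ⇔ |xᵢ − 6.25| > 3·1.25/0.6745 = 5.56.
So outliers lie outside [0.69, 11.81].
0.3: M = -3.21 → outlier.
20.2: M = 7.53 → outlier.

0.3, 20.2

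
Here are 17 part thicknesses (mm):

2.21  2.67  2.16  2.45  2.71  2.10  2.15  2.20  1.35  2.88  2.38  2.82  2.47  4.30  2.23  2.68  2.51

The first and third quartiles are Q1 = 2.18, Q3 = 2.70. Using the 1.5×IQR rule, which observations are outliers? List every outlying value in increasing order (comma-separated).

1.35, 4.30

IQR = Q3 − Q1 = 2.70 − 2.18 = 0.52.
Lower fence = Q1 − 1.5·IQR = 2.18 − 0.78 = 1.40.
Upper fence = Q3 + 1.5·IQR = 2.70 + 0.78 = 3.48.
1.35 < 1.40 → outlier.
4.30 > 3.48 → outlier.
All remaining values lie within [1.40, 3.48].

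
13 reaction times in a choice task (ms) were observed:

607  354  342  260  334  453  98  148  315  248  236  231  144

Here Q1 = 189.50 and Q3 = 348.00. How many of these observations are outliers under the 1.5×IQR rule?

IQR = 158.50; fences at 189.50 − 237.75 = -48.25 and 348.00 + 237.75 = 585.75.
Outside the cutoffs: 607.

1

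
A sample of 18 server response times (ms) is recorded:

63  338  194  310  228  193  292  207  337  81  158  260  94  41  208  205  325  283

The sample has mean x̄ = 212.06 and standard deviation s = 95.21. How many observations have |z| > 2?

0

Cutoffs: x̄ ± 2s = [21.64, 402.48].
Every value lies within the cutoffs.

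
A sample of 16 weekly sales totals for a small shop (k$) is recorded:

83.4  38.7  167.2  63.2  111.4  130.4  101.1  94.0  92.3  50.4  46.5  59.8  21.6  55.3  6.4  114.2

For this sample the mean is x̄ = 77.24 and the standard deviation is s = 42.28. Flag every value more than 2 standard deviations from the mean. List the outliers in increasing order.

167.2

Cutoffs at x̄ ± 2s: 77.24 ± 2·42.28 = [-7.32, 161.80].
167.2: z = 2.13, |z| > 2 → outlier.
Every other value lies within [-7.32, 161.80].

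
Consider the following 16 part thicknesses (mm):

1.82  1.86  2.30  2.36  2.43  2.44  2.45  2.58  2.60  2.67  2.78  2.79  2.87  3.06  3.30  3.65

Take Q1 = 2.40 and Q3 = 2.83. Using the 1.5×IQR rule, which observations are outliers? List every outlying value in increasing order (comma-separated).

IQR = Q3 − Q1 = 2.83 − 2.40 = 0.43.
Lower fence = Q1 − 1.5·IQR = 2.40 − 0.645 = 1.755.
Upper fence = Q3 + 1.5·IQR = 2.83 + 0.645 = 3.475.
3.65 > 3.475 → outlier.
All remaining values lie within [1.755, 3.475].

3.65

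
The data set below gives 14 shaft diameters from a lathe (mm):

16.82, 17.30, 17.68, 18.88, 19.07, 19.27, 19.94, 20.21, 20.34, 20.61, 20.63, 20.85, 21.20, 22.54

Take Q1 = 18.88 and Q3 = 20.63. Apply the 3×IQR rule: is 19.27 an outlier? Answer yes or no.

no

IQR = Q3 − Q1 = 20.63 − 18.88 = 1.75.
Lower fence = Q1 − 3·IQR = 18.88 − 5.25 = 13.63.
Upper fence = Q3 + 3·IQR = 20.63 + 5.25 = 25.88.
19.27 lies within [13.63, 25.88].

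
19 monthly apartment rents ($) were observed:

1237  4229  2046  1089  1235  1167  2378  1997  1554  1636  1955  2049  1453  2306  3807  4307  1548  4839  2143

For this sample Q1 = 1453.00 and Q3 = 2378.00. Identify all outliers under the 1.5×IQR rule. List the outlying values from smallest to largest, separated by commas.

3807, 4229, 4307, 4839

IQR = Q3 − Q1 = 2378.00 − 1453.00 = 925.00.
Lower fence = Q1 − 1.5·IQR = 1453.00 − 1387.50 = 65.50.
Upper fence = Q3 + 1.5·IQR = 2378.00 + 1387.50 = 3765.50.
3807 > 3765.50 → outlier.
4229 > 3765.50 → outlier.
4307 > 3765.50 → outlier.
4839 > 3765.50 → outlier.
All remaining values lie within [65.50, 3765.50].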